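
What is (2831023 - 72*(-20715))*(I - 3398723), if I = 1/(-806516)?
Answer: -11848518784149189707/806516 ≈ -1.4691e+13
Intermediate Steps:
I = -1/806516 ≈ -1.2399e-6
(2831023 - 72*(-20715))*(I - 3398723) = (2831023 - 72*(-20715))*(-1/806516 - 3398723) = (2831023 + 1491480)*(-2741124479069/806516) = 4322503*(-2741124479069/806516) = -11848518784149189707/806516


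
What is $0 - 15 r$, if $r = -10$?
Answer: $150$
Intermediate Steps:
$0 - 15 r = 0 - -150 = 0 + 150 = 150$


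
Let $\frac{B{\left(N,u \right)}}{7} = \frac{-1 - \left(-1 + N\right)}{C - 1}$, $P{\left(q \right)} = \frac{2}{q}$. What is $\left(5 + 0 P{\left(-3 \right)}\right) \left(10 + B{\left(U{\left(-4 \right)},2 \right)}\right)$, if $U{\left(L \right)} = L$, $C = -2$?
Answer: $\frac{10}{3} \approx 3.3333$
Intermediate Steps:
$B{\left(N,u \right)} = \frac{7 N}{3}$ ($B{\left(N,u \right)} = 7 \frac{-1 - \left(-1 + N\right)}{-2 - 1} = 7 \frac{\left(-1\right) N}{-3} = 7 - N \left(- \frac{1}{3}\right) = 7 \frac{N}{3} = \frac{7 N}{3}$)
$\left(5 + 0 P{\left(-3 \right)}\right) \left(10 + B{\left(U{\left(-4 \right)},2 \right)}\right) = \left(5 + 0 \frac{2}{-3}\right) \left(10 + \frac{7}{3} \left(-4\right)\right) = \left(5 + 0 \cdot 2 \left(- \frac{1}{3}\right)\right) \left(10 - \frac{28}{3}\right) = \left(5 + 0 \left(- \frac{2}{3}\right)\right) \frac{2}{3} = \left(5 + 0\right) \frac{2}{3} = 5 \cdot \frac{2}{3} = \frac{10}{3}$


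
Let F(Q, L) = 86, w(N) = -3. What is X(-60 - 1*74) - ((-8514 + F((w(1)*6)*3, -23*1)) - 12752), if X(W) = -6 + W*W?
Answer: 39130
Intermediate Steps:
X(W) = -6 + W**2
X(-60 - 1*74) - ((-8514 + F((w(1)*6)*3, -23*1)) - 12752) = (-6 + (-60 - 1*74)**2) - ((-8514 + 86) - 12752) = (-6 + (-60 - 74)**2) - (-8428 - 12752) = (-6 + (-134)**2) - 1*(-21180) = (-6 + 17956) + 21180 = 17950 + 21180 = 39130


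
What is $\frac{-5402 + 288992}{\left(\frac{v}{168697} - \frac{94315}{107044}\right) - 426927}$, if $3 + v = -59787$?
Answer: $- \frac{5121068693028120}{7709470788932551} \approx -0.66426$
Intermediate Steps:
$v = -59790$ ($v = -3 - 59787 = -59790$)
$\frac{-5402 + 288992}{\left(\frac{v}{168697} - \frac{94315}{107044}\right) - 426927} = \frac{-5402 + 288992}{\left(- \frac{59790}{168697} - \frac{94315}{107044}\right) - 426927} = \frac{283590}{\left(\left(-59790\right) \frac{1}{168697} - \frac{94315}{107044}\right) - 426927} = \frac{283590}{\left(- \frac{59790}{168697} - \frac{94315}{107044}\right) - 426927} = \frac{283590}{- \frac{22310818315}{18058001668} - 426927} = \frac{283590}{- \frac{7709470788932551}{18058001668}} = 283590 \left(- \frac{18058001668}{7709470788932551}\right) = - \frac{5121068693028120}{7709470788932551}$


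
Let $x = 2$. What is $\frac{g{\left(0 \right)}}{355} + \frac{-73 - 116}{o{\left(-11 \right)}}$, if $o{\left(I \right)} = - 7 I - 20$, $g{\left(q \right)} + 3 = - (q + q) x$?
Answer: $- \frac{22422}{6745} \approx -3.3242$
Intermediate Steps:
$g{\left(q \right)} = -3 - 4 q$ ($g{\left(q \right)} = -3 + - (q + q) 2 = -3 + - 2 q 2 = -3 - 4 q$)
$o{\left(I \right)} = -20 - 7 I$
$\frac{g{\left(0 \right)}}{355} + \frac{-73 - 116}{o{\left(-11 \right)}} = \frac{-3 - 0}{355} + \frac{-73 - 116}{-20 - -77} = \left(-3 + 0\right) \frac{1}{355} + \frac{-73 - 116}{-20 + 77} = \left(-3\right) \frac{1}{355} - \frac{189}{57} = - \frac{3}{355} - \frac{63}{19} = - \frac{22422}{6745}$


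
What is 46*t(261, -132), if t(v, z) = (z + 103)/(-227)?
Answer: 1334/227 ≈ 5.8766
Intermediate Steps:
t(v, z) = -103/227 - z/227 (t(v, z) = (103 + z)*(-1/227) = -103/227 - z/227)
46*t(261, -132) = 46*(-103/227 - 1/227*(-132)) = 46*(-103/227 + 132/227) = 46*(29/227) = 1334/227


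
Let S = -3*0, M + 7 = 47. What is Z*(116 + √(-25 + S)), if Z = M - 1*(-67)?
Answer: 12412 + 535*I ≈ 12412.0 + 535.0*I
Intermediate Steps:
M = 40 (M = -7 + 47 = 40)
S = 0
Z = 107 (Z = 40 - 1*(-67) = 40 + 67 = 107)
Z*(116 + √(-25 + S)) = 107*(116 + √(-25 + 0)) = 107*(116 + √(-25)) = 107*(116 + 5*I) = 12412 + 535*I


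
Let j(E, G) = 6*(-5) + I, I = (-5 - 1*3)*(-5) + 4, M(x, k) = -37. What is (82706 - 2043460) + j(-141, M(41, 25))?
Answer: -1960740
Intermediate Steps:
I = 44 (I = (-5 - 3)*(-5) + 4 = -8*(-5) + 4 = 40 + 4 = 44)
j(E, G) = 14 (j(E, G) = 6*(-5) + 44 = -30 + 44 = 14)
(82706 - 2043460) + j(-141, M(41, 25)) = (82706 - 2043460) + 14 = -1960754 + 14 = -1960740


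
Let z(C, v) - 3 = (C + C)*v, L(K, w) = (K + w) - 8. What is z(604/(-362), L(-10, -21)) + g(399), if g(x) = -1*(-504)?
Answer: 115323/181 ≈ 637.14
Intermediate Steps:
L(K, w) = -8 + K + w
g(x) = 504
z(C, v) = 3 + 2*C*v (z(C, v) = 3 + (C + C)*v = 3 + (2*C)*v = 3 + 2*C*v)
z(604/(-362), L(-10, -21)) + g(399) = (3 + 2*(604/(-362))*(-8 - 10 - 21)) + 504 = (3 + 2*(604*(-1/362))*(-39)) + 504 = (3 + 2*(-302/181)*(-39)) + 504 = (3 + 23556/181) + 504 = 24099/181 + 504 = 115323/181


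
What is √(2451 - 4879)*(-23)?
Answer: -46*I*√607 ≈ -1133.3*I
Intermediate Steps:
√(2451 - 4879)*(-23) = √(-2428)*(-23) = (2*I*√607)*(-23) = -46*I*√607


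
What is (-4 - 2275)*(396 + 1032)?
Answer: -3254412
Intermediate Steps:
(-4 - 2275)*(396 + 1032) = -2279*1428 = -3254412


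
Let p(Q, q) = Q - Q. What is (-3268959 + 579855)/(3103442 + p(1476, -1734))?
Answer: -1344552/1551721 ≈ -0.86649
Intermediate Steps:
p(Q, q) = 0
(-3268959 + 579855)/(3103442 + p(1476, -1734)) = (-3268959 + 579855)/(3103442 + 0) = -2689104/3103442 = -2689104*1/3103442 = -1344552/1551721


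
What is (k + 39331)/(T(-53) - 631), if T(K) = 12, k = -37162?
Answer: -2169/619 ≈ -3.5040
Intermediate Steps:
(k + 39331)/(T(-53) - 631) = (-37162 + 39331)/(12 - 631) = 2169/(-619) = 2169*(-1/619) = -2169/619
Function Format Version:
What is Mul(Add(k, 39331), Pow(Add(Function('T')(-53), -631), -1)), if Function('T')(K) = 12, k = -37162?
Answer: Rational(-2169, 619) ≈ -3.5040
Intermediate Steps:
Mul(Add(k, 39331), Pow(Add(Function('T')(-53), -631), -1)) = Mul(Add(-37162, 39331), Pow(Add(12, -631), -1)) = Mul(2169, Pow(-619, -1)) = Mul(2169, Rational(-1, 619)) = Rational(-2169, 619)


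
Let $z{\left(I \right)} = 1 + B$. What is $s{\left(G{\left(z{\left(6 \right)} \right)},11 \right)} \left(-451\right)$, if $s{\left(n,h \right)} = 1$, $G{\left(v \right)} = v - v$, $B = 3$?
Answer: $-451$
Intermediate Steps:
$z{\left(I \right)} = 4$ ($z{\left(I \right)} = 1 + 3 = 4$)
$G{\left(v \right)} = 0$
$s{\left(G{\left(z{\left(6 \right)} \right)},11 \right)} \left(-451\right) = 1 \left(-451\right) = -451$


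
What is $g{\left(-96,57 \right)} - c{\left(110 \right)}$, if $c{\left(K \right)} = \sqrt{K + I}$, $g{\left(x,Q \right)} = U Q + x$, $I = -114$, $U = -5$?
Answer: $-381 - 2 i \approx -381.0 - 2.0 i$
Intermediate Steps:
$g{\left(x,Q \right)} = x - 5 Q$ ($g{\left(x,Q \right)} = - 5 Q + x = x - 5 Q$)
$c{\left(K \right)} = \sqrt{-114 + K}$ ($c{\left(K \right)} = \sqrt{K - 114} = \sqrt{-114 + K}$)
$g{\left(-96,57 \right)} - c{\left(110 \right)} = \left(-96 - 285\right) - \sqrt{-114 + 110} = \left(-96 - 285\right) - \sqrt{-4} = -381 - 2 i$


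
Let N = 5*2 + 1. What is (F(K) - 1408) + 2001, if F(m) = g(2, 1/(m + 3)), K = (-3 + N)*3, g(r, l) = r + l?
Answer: 16066/27 ≈ 595.04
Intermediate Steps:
N = 11 (N = 10 + 1 = 11)
g(r, l) = l + r
K = 24 (K = (-3 + 11)*3 = 8*3 = 24)
F(m) = 2 + 1/(3 + m) (F(m) = 1/(m + 3) + 2 = 1/(3 + m) + 2 = 2 + 1/(3 + m))
(F(K) - 1408) + 2001 = ((7 + 2*24)/(3 + 24) - 1408) + 2001 = ((7 + 48)/27 - 1408) + 2001 = ((1/27)*55 - 1408) + 2001 = (55/27 - 1408) + 2001 = -37961/27 + 2001 = 16066/27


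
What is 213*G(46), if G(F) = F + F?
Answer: 19596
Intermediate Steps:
G(F) = 2*F
213*G(46) = 213*(2*46) = 213*92 = 19596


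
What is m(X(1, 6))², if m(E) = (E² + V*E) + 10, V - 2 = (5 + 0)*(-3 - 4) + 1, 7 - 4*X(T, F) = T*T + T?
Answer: 207025/256 ≈ 808.69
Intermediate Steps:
X(T, F) = 7/4 - T/4 - T²/4 (X(T, F) = 7/4 - (T*T + T)/4 = 7/4 - (T² + T)/4 = 7/4 - (T + T²)/4 = 7/4 + (-T/4 - T²/4) = 7/4 - T/4 - T²/4)
V = -32 (V = 2 + ((5 + 0)*(-3 - 4) + 1) = 2 + (5*(-7) + 1) = 2 + (-35 + 1) = 2 - 34 = -32)
m(E) = 10 + E² - 32*E (m(E) = (E² - 32*E) + 10 = 10 + E² - 32*E)
m(X(1, 6))² = (10 + (7/4 - ¼*1 - ¼*1²)² - 32*(7/4 - ¼*1 - ¼*1²))² = (10 + (7/4 - ¼ - ¼*1)² - 32*(7/4 - ¼ - ¼*1))² = (10 + (7/4 - ¼ - ¼)² - 32*(7/4 - ¼ - ¼))² = (10 + (5/4)² - 32*5/4)² = (10 + 25/16 - 40)² = (-455/16)² = 207025/256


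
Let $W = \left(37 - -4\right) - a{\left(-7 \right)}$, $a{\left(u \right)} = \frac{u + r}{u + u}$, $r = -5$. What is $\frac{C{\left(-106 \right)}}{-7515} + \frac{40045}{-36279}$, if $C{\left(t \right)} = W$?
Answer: $- \frac{235195736}{212050755} \approx -1.1091$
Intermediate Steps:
$a{\left(u \right)} = \frac{-5 + u}{2 u}$ ($a{\left(u \right)} = \frac{u - 5}{u + u} = \frac{-5 + u}{2 u}$)
$W = \frac{281}{7}$ ($W = \left(37 - -4\right) - \frac{-5 - 7}{2 \left(-7\right)} = \left(37 + 4\right) - \frac{1}{2} \left(- \frac{1}{7}\right) \left(-12\right) = 41 - \frac{6}{7} = \frac{281}{7} \approx 40.143$)
$C{\left(t \right)} = \frac{281}{7}$
$\frac{C{\left(-106 \right)}}{-7515} + \frac{40045}{-36279} = \frac{281}{7 \left(-7515\right)} + \frac{40045}{-36279} = \frac{281}{7} \left(- \frac{1}{7515}\right) + 40045 \left(- \frac{1}{36279}\right) = - \frac{281}{52605} - \frac{40045}{36279} = - \frac{235195736}{212050755}$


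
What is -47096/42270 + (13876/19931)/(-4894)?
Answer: -1148609839666/1030778403195 ≈ -1.1143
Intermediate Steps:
-47096/42270 + (13876/19931)/(-4894) = -47096*1/42270 + (13876*(1/19931))*(-1/4894) = -23548/21135 + (13876/19931)*(-1/4894) = -23548/21135 - 6938/48771157 = -1148609839666/1030778403195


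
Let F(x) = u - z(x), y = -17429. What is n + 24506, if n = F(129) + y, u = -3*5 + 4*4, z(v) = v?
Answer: 6949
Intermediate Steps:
u = 1 (u = -15 + 16 = 1)
F(x) = 1 - x
n = -17557 (n = (1 - 1*129) - 17429 = (1 - 129) - 17429 = -128 - 17429 = -17557)
n + 24506 = -17557 + 24506 = 6949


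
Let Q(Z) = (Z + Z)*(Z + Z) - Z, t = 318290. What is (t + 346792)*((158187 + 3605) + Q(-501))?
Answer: 775683141354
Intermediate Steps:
Q(Z) = -Z + 4*Z² (Q(Z) = (2*Z)*(2*Z) - Z = 4*Z² - Z = -Z + 4*Z²)
(t + 346792)*((158187 + 3605) + Q(-501)) = (318290 + 346792)*((158187 + 3605) - 501*(-1 + 4*(-501))) = 665082*(161792 - 501*(-1 - 2004)) = 665082*(161792 - 501*(-2005)) = 665082*(161792 + 1004505) = 665082*1166297 = 775683141354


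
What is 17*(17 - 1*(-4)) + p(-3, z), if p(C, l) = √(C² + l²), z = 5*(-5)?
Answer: 357 + √634 ≈ 382.18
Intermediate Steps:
z = -25
17*(17 - 1*(-4)) + p(-3, z) = 17*(17 - 1*(-4)) + √((-3)² + (-25)²) = 17*(17 + 4) + √(9 + 625) = 17*21 + √634 = 357 + √634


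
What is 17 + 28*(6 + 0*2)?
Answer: 185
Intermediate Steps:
17 + 28*(6 + 0*2) = 17 + 28*(6 + 0) = 17 + 28*6 = 17 + 168 = 185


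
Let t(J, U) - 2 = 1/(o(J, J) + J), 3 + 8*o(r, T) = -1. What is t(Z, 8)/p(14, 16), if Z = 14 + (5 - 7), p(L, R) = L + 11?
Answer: 48/575 ≈ 0.083478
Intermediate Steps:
o(r, T) = -½ (o(r, T) = -3/8 + (⅛)*(-1) = -3/8 - ⅛ = -½)
p(L, R) = 11 + L
Z = 12 (Z = 14 - 2 = 12)
t(J, U) = 2 + 1/(-½ + J)
t(Z, 8)/p(14, 16) = (4*12/(-1 + 2*12))/(11 + 14) = (4*12/(-1 + 24))/25 = (4*12/23)*(1/25) = (4*12*(1/23))*(1/25) = (48/23)*(1/25) = 48/575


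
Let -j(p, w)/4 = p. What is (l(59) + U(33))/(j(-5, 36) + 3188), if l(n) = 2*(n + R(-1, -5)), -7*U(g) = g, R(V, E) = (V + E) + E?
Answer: 639/22456 ≈ 0.028456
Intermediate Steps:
j(p, w) = -4*p
R(V, E) = V + 2*E (R(V, E) = (E + V) + E = V + 2*E)
U(g) = -g/7
l(n) = -22 + 2*n (l(n) = 2*(n + (-1 + 2*(-5))) = 2*(n + (-1 - 10)) = 2*(n - 11) = 2*(-11 + n) = -22 + 2*n)
(l(59) + U(33))/(j(-5, 36) + 3188) = ((-22 + 2*59) - ⅐*33)/(-4*(-5) + 3188) = ((-22 + 118) - 33/7)/(20 + 3188) = (96 - 33/7)/3208 = (639/7)*(1/3208) = 639/22456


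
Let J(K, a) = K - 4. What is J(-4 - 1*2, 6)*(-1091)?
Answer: 10910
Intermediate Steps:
J(K, a) = -4 + K
J(-4 - 1*2, 6)*(-1091) = (-4 + (-4 - 1*2))*(-1091) = (-4 + (-4 - 2))*(-1091) = (-4 - 6)*(-1091) = -10*(-1091) = 10910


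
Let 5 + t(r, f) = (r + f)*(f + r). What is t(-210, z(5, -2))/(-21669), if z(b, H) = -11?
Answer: -48836/21669 ≈ -2.2537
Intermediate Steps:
t(r, f) = -5 + (f + r)**2 (t(r, f) = -5 + (r + f)*(f + r) = -5 + (f + r)*(f + r) = -5 + (f + r)**2)
t(-210, z(5, -2))/(-21669) = (-5 + (-11 - 210)**2)/(-21669) = (-5 + (-221)**2)*(-1/21669) = (-5 + 48841)*(-1/21669) = 48836*(-1/21669) = -48836/21669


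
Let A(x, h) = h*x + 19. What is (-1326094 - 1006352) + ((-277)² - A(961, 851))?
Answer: -3073547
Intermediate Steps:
A(x, h) = 19 + h*x
(-1326094 - 1006352) + ((-277)² - A(961, 851)) = (-1326094 - 1006352) + ((-277)² - (19 + 851*961)) = -2332446 + (76729 - (19 + 817811)) = -2332446 + (76729 - 1*817830) = -2332446 + (76729 - 817830) = -2332446 - 741101 = -3073547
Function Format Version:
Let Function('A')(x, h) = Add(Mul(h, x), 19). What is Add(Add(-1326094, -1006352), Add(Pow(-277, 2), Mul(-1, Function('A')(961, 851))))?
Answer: -3073547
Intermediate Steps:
Function('A')(x, h) = Add(19, Mul(h, x))
Add(Add(-1326094, -1006352), Add(Pow(-277, 2), Mul(-1, Function('A')(961, 851)))) = Add(Add(-1326094, -1006352), Add(Pow(-277, 2), Mul(-1, Add(19, Mul(851, 961))))) = Add(-2332446, Add(76729, Mul(-1, Add(19, 817811)))) = Add(-2332446, Add(76729, Mul(-1, 817830))) = Add(-2332446, Add(76729, -817830)) = Add(-2332446, -741101) = -3073547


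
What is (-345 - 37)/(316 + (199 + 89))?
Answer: -191/302 ≈ -0.63245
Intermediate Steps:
(-345 - 37)/(316 + (199 + 89)) = -382/(316 + 288) = -382/604 = -382*1/604 = -191/302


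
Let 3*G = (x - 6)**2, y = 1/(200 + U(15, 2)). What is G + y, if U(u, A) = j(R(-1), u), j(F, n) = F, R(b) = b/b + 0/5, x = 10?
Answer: 1073/201 ≈ 5.3383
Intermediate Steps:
R(b) = 1 (R(b) = 1 + 0*(1/5) = 1 + 0 = 1)
U(u, A) = 1
y = 1/201 (y = 1/(200 + 1) = 1/201 ≈ 0.0049751)
G = 16/3 (G = (10 - 6)**2/3 = (1/3)*4**2 = (1/3)*16 = 16/3 ≈ 5.3333)
G + y = 16/3 + 1/201 = 1073/201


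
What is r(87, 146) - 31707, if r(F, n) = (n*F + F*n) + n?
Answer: -6157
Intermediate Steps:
r(F, n) = n + 2*F*n (r(F, n) = (F*n + F*n) + n = 2*F*n + n = n + 2*F*n)
r(87, 146) - 31707 = 146*(1 + 2*87) - 31707 = 146*(1 + 174) - 31707 = 146*175 - 31707 = 25550 - 31707 = -6157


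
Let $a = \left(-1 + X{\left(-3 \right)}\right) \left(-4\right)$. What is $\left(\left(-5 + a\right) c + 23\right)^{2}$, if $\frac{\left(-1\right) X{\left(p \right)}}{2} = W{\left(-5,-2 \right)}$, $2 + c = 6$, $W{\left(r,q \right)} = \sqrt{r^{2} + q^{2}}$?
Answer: $30057 + 1216 \sqrt{29} \approx 36605.0$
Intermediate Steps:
$W{\left(r,q \right)} = \sqrt{q^{2} + r^{2}}$
$c = 4$ ($c = -2 + 6 = 4$)
$X{\left(p \right)} = - 2 \sqrt{29}$ ($X{\left(p \right)} = - 2 \sqrt{\left(-2\right)^{2} + \left(-5\right)^{2}} = - 2 \sqrt{4 + 25} = - 2 \sqrt{29}$)
$a = 4 + 8 \sqrt{29}$ ($a = \left(-1 - 2 \sqrt{29}\right) \left(-4\right) = 4 + 8 \sqrt{29} \approx 47.081$)
$\left(\left(-5 + a\right) c + 23\right)^{2} = \left(\left(-5 + \left(4 + 8 \sqrt{29}\right)\right) 4 + 23\right)^{2} = \left(\left(-1 + 8 \sqrt{29}\right) 4 + 23\right)^{2} = \left(\left(-4 + 32 \sqrt{29}\right) + 23\right)^{2} = \left(19 + 32 \sqrt{29}\right)^{2}$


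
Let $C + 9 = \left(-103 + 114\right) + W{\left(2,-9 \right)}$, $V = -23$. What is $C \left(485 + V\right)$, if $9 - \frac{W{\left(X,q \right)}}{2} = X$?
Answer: $7392$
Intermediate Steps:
$W{\left(X,q \right)} = 18 - 2 X$
$C = 16$ ($C = -9 + \left(\left(-103 + 114\right) + \left(18 - 4\right)\right) = -9 + \left(11 + \left(18 - 4\right)\right) = -9 + \left(11 + 14\right) = -9 + 25 = 16$)
$C \left(485 + V\right) = 16 \left(485 - 23\right) = 16 \cdot 462 = 7392$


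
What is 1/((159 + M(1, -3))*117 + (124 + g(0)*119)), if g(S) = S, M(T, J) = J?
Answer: 1/18376 ≈ 5.4419e-5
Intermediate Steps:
1/((159 + M(1, -3))*117 + (124 + g(0)*119)) = 1/((159 - 3)*117 + (124 + 0*119)) = 1/(156*117 + (124 + 0)) = 1/(18252 + 124) = 1/18376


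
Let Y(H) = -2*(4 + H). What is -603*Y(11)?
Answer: 18090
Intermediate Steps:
Y(H) = -8 - 2*H
-603*Y(11) = -603*(-8 - 2*11) = -603*(-8 - 22) = -603*(-30) = 18090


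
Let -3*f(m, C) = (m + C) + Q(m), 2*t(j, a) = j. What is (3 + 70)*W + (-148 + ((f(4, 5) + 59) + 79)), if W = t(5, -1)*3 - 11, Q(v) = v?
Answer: -1619/6 ≈ -269.83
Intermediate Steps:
t(j, a) = j/2
f(m, C) = -2*m/3 - C/3 (f(m, C) = -((m + C) + m)/3 = -((C + m) + m)/3 = -(C + 2*m)/3 = -2*m/3 - C/3)
W = -7/2 (W = ((1/2)*5)*3 - 11 = (5/2)*3 - 11 = 15/2 - 11 = -7/2 ≈ -3.5000)
(3 + 70)*W + (-148 + ((f(4, 5) + 59) + 79)) = (3 + 70)*(-7/2) + (-148 + (((-2/3*4 - 1/3*5) + 59) + 79)) = 73*(-7/2) + (-148 + (((-8/3 - 5/3) + 59) + 79)) = -511/2 + (-148 + ((-13/3 + 59) + 79)) = -511/2 + (-148 + (164/3 + 79)) = -511/2 + (-148 + 401/3) = -511/2 - 43/3 = -1619/6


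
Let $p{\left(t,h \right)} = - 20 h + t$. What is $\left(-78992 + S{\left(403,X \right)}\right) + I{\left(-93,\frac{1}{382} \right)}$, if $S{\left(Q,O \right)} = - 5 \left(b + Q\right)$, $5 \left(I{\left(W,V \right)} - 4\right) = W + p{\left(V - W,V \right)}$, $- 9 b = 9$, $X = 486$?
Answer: $- \frac{154706199}{1910} \approx -80998.0$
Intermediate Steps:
$b = -1$ ($b = \left(- \frac{1}{9}\right) 9 = -1$)
$p{\left(t,h \right)} = t - 20 h$
$I{\left(W,V \right)} = 4 - \frac{19 V}{5}$ ($I{\left(W,V \right)} = 4 + \frac{W - \left(W + 19 V\right)}{5} = 4 + \frac{\left(-19\right) V}{5} = 4 - \frac{19 V}{5}$)
$S{\left(Q,O \right)} = 5 - 5 Q$ ($S{\left(Q,O \right)} = - 5 \left(-1 + Q\right) = 5 - 5 Q$)
$\left(-78992 + S{\left(403,X \right)}\right) + I{\left(-93,\frac{1}{382} \right)} = \left(-78992 + \left(5 - 2015\right)\right) + \left(4 - \frac{19}{5 \cdot 382}\right) = \left(-78992 + \left(5 - 2015\right)\right) + \left(4 - \frac{19}{1910}\right) = \left(-78992 - 2010\right) + \left(4 - \frac{19}{1910}\right) = -81002 + \frac{7621}{1910} = - \frac{154706199}{1910}$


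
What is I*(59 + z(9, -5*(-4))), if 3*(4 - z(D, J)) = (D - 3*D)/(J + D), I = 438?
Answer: 802854/29 ≈ 27685.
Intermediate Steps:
z(D, J) = 4 + 2*D/(3*(D + J)) (z(D, J) = 4 - (D - 3*D)/(3*(J + D)) = 4 - (-2*D)/(3*(D + J)) = 4 - (-2)*D/(3*(D + J)) = 4 + 2*D/(3*(D + J)))
I*(59 + z(9, -5*(-4))) = 438*(59 + (4*(-5*(-4)) + (14/3)*9)/(9 - 5*(-4))) = 438*(59 + (4*20 + 42)/(9 + 20)) = 438*(59 + (80 + 42)/29) = 438*(59 + (1/29)*122) = 438*(59 + 122/29) = 438*(1833/29) = 802854/29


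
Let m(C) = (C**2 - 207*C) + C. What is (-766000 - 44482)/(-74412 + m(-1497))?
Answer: -810482/2474979 ≈ -0.32747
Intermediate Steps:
m(C) = C**2 - 206*C
(-766000 - 44482)/(-74412 + m(-1497)) = (-766000 - 44482)/(-74412 - 1497*(-206 - 1497)) = -810482/(-74412 - 1497*(-1703)) = -810482/(-74412 + 2549391) = -810482/2474979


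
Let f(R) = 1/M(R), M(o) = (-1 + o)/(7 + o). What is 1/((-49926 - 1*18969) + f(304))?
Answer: -303/20874874 ≈ -1.4515e-5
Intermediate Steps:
M(o) = (-1 + o)/(7 + o)
f(R) = (7 + R)/(-1 + R) (f(R) = 1/((-1 + R)/(7 + R)) = (7 + R)/(-1 + R))
1/((-49926 - 1*18969) + f(304)) = 1/((-49926 - 1*18969) + (7 + 304)/(-1 + 304)) = 1/((-49926 - 18969) + 311/303) = 1/(-68895 + (1/303)*311) = 1/(-68895 + 311/303) = 1/(-20874874/303) = -303/20874874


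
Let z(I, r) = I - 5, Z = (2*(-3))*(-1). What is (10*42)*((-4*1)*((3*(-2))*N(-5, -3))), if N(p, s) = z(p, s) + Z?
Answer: -40320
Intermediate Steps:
Z = 6 (Z = -6*(-1) = 6)
z(I, r) = -5 + I
N(p, s) = 1 + p (N(p, s) = (-5 + p) + 6 = 1 + p)
(10*42)*((-4*1)*((3*(-2))*N(-5, -3))) = (10*42)*((-4*1)*((3*(-2))*(1 - 5))) = 420*(-(-24)*(-4)) = 420*(-4*24) = 420*(-96) = -40320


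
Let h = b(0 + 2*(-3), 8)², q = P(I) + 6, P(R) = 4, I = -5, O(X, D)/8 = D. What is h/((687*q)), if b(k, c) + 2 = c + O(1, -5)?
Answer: 578/3435 ≈ 0.16827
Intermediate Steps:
O(X, D) = 8*D
b(k, c) = -42 + c (b(k, c) = -2 + (c + 8*(-5)) = -2 + (c - 40) = -2 + (-40 + c) = -42 + c)
q = 10 (q = 4 + 6 = 10)
h = 1156 (h = (-42 + 8)² = (-34)² = 1156)
h/((687*q)) = 1156/((687*10)) = 1156/6870 = 1156*(1/6870) = 578/3435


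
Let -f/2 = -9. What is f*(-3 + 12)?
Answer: 162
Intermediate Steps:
f = 18 (f = -2*(-9) = 18)
f*(-3 + 12) = 18*(-3 + 12) = 18*9 = 162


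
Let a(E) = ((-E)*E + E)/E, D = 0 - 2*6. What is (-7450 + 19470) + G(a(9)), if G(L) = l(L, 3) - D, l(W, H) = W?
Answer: 12024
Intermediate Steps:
D = -12 (D = 0 - 12 = -12)
a(E) = (E - E²)/E (a(E) = (-E² + E)/E = (E - E²)/E)
G(L) = 12 + L (G(L) = L - 1*(-12) = L + 12 = 12 + L)
(-7450 + 19470) + G(a(9)) = (-7450 + 19470) + (12 + (1 - 1*9)) = 12020 + (12 + (1 - 9)) = 12020 + (12 - 8) = 12020 + 4 = 12024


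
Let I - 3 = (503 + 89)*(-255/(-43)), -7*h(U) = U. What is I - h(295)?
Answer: 1070308/301 ≈ 3555.8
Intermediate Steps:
h(U) = -U/7
I = 151089/43 (I = 3 + (503 + 89)*(-255/(-43)) = 3 + 592*(-255*(-1/43)) = 3 + 592*(255/43) = 3 + 150960/43 = 151089/43 ≈ 3513.7)
I - h(295) = 151089/43 - (-1)*295/7 = 151089/43 - 1*(-295/7) = 151089/43 + 295/7 = 1070308/301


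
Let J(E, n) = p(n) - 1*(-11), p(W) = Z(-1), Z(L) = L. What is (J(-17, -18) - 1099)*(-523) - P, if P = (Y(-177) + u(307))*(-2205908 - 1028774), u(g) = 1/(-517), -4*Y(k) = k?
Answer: 13507609073/94 ≈ 1.4370e+8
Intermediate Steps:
Y(k) = -k/4
u(g) = -1/517
p(W) = -1
J(E, n) = 10 (J(E, n) = -1 - 1*(-11) = -1 + 11 = 10)
P = -13454071655/94 (P = (-¼*(-177) - 1/517)*(-2205908 - 1028774) = (177/4 - 1/517)*(-3234682) = (91505/2068)*(-3234682) = -13454071655/94 ≈ -1.4313e+8)
(J(-17, -18) - 1099)*(-523) - P = (10 - 1099)*(-523) - 1*(-13454071655/94) = -1089*(-523) + 13454071655/94 = 569547 + 13454071655/94 = 13507609073/94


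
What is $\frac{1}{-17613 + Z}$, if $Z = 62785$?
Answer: $\frac{1}{45172} \approx 2.2138 \cdot 10^{-5}$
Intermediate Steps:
$\frac{1}{-17613 + Z} = \frac{1}{-17613 + 62785} = \frac{1}{45172}$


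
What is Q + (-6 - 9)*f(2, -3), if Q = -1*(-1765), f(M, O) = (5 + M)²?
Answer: 1030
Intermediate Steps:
Q = 1765
Q + (-6 - 9)*f(2, -3) = 1765 + (-6 - 9)*(5 + 2)² = 1765 - 15*7² = 1765 - 15*49 = 1765 - 735 = 1030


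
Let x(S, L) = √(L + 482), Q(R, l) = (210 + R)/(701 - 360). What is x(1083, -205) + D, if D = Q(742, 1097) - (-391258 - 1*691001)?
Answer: 369051271/341 + √277 ≈ 1.0823e+6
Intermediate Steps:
Q(R, l) = 210/341 + R/341 (Q(R, l) = (210 + R)/341 = (210 + R)*(1/341) = 210/341 + R/341)
x(S, L) = √(482 + L)
D = 369051271/341 (D = (210/341 + (1/341)*742) - (-391258 - 1*691001) = (210/341 + 742/341) - (-391258 - 691001) = 952/341 - 1*(-1082259) = 952/341 + 1082259 = 369051271/341 ≈ 1.0823e+6)
x(1083, -205) + D = √(482 - 205) + 369051271/341 = √277 + 369051271/341 = 369051271/341 + √277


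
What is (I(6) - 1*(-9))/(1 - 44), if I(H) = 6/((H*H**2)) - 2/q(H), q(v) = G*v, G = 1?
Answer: -313/1548 ≈ -0.20220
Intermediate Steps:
q(v) = v (q(v) = 1*v = v)
I(H) = -2/H + 6/H**3 (I(H) = 6/((H*H**2)) - 2/H = 6/(H**3) - 2/H = 6/H**3 - 2/H = -2/H + 6/H**3)
(I(6) - 1*(-9))/(1 - 44) = ((-2/6 + 6/6**3) - 1*(-9))/(1 - 44) = ((-2*1/6 + 6*(1/216)) + 9)/(-43) = -((-1/3 + 1/36) + 9)/43 = -(-11/36 + 9)/43 = -1/43*313/36 = -313/1548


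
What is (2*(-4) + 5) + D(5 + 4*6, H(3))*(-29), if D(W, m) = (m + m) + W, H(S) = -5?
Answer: -554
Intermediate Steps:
D(W, m) = W + 2*m (D(W, m) = 2*m + W = W + 2*m)
(2*(-4) + 5) + D(5 + 4*6, H(3))*(-29) = (2*(-4) + 5) + ((5 + 4*6) + 2*(-5))*(-29) = (-8 + 5) + ((5 + 24) - 10)*(-29) = -3 + (29 - 10)*(-29) = -3 + 19*(-29) = -3 - 551 = -554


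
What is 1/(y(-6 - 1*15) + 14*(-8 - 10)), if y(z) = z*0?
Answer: -1/252 ≈ -0.0039683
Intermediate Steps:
y(z) = 0
1/(y(-6 - 1*15) + 14*(-8 - 10)) = 1/(0 + 14*(-8 - 10)) = 1/(0 + 14*(-18)) = 1/(0 - 252) = 1/(-252) = -1/252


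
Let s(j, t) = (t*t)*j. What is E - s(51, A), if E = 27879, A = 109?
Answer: -578052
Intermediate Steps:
s(j, t) = j*t² (s(j, t) = t²*j = j*t²)
E - s(51, A) = 27879 - 51*109² = 27879 - 51*11881 = 27879 - 1*605931 = 27879 - 605931 = -578052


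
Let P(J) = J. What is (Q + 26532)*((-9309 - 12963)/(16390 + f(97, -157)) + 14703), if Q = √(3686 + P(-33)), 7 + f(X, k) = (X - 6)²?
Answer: 1202604422580/3083 + 45326565*√3653/3083 ≈ 3.9096e+8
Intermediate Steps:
f(X, k) = -7 + (-6 + X)² (f(X, k) = -7 + (X - 6)² = -7 + (-6 + X)²)
Q = √3653 (Q = √(3686 - 33) = √3653 ≈ 60.440)
(Q + 26532)*((-9309 - 12963)/(16390 + f(97, -157)) + 14703) = (√3653 + 26532)*((-9309 - 12963)/(16390 + (-7 + (-6 + 97)²)) + 14703) = (26532 + √3653)*(-22272/(16390 + (-7 + 91²)) + 14703) = (26532 + √3653)*(-22272/(16390 + (-7 + 8281)) + 14703) = (26532 + √3653)*(-22272/(16390 + 8274) + 14703) = (26532 + √3653)*(-22272/24664 + 14703) = (26532 + √3653)*(-22272*1/24664 + 14703) = (26532 + √3653)*(-2784/3083 + 14703) = (26532 + √3653)*(45326565/3083) = 1202604422580/3083 + 45326565*√3653/3083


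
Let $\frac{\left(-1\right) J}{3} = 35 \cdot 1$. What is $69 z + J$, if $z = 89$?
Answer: $6036$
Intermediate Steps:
$J = -105$ ($J = - 3 \cdot 35 \cdot 1 = \left(-3\right) 35 = -105$)
$69 z + J = 69 \cdot 89 - 105 = 6141 - 105 = 6036$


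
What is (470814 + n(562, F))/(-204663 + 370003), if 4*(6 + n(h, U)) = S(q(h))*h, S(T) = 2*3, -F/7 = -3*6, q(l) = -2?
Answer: 471651/165340 ≈ 2.8526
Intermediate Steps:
F = 126 (F = -(-21)*6 = -7*(-18) = 126)
S(T) = 6
n(h, U) = -6 + 3*h/2 (n(h, U) = -6 + (6*h)/4 = -6 + 3*h/2)
(470814 + n(562, F))/(-204663 + 370003) = (470814 + (-6 + (3/2)*562))/(-204663 + 370003) = (470814 + (-6 + 843))/165340 = (470814 + 837)*(1/165340) = 471651*(1/165340) = 471651/165340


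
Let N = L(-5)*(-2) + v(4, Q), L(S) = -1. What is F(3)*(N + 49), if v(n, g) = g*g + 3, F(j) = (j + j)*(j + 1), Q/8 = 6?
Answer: 56592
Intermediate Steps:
Q = 48 (Q = 8*6 = 48)
F(j) = 2*j*(1 + j) (F(j) = (2*j)*(1 + j) = 2*j*(1 + j))
v(n, g) = 3 + g² (v(n, g) = g² + 3 = 3 + g²)
N = 2309 (N = -1*(-2) + (3 + 48²) = 2 + (3 + 2304) = 2 + 2307 = 2309)
F(3)*(N + 49) = (2*3*(1 + 3))*(2309 + 49) = (2*3*4)*2358 = 24*2358 = 56592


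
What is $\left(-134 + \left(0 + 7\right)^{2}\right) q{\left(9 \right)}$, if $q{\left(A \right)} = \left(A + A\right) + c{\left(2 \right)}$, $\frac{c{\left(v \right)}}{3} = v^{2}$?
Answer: $-2550$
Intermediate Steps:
$c{\left(v \right)} = 3 v^{2}$
$q{\left(A \right)} = 12 + 2 A$ ($q{\left(A \right)} = \left(A + A\right) + 3 \cdot 2^{2} = 2 A + 3 \cdot 4 = 2 A + 12 = 12 + 2 A$)
$\left(-134 + \left(0 + 7\right)^{2}\right) q{\left(9 \right)} = \left(-134 + \left(0 + 7\right)^{2}\right) \left(12 + 2 \cdot 9\right) = \left(-134 + 7^{2}\right) \left(12 + 18\right) = \left(-134 + 49\right) 30 = \left(-85\right) 30 = -2550$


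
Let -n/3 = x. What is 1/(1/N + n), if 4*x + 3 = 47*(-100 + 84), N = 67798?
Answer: 135596/76781237 ≈ 0.0017660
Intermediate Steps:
x = -755/4 (x = -¾ + (47*(-100 + 84))/4 = -¾ + (47*(-16))/4 = -¾ + (¼)*(-752) = -¾ - 188 = -755/4 ≈ -188.75)
n = 2265/4 (n = -3*(-755/4) = 2265/4 ≈ 566.25)
1/(1/N + n) = 1/(1/67798 + 2265/4) = 1/(76781237/135596) = 135596/76781237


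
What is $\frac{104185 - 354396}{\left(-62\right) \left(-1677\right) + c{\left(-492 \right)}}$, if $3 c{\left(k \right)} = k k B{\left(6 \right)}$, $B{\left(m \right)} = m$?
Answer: $- \frac{250211}{588102} \approx -0.42546$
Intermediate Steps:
$c{\left(k \right)} = 2 k^{2}$ ($c{\left(k \right)} = \frac{k k 6}{3} = \frac{k^{2} \cdot 6}{3} = \frac{6 k^{2}}{3} = 2 k^{2}$)
$\frac{104185 - 354396}{\left(-62\right) \left(-1677\right) + c{\left(-492 \right)}} = \frac{104185 - 354396}{\left(-62\right) \left(-1677\right) + 2 \left(-492\right)^{2}} = - \frac{250211}{103974 + 2 \cdot 242064} = - \frac{250211}{103974 + 484128} = - \frac{250211}{588102}$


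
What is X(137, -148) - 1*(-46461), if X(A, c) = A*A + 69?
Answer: 65299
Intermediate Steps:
X(A, c) = 69 + A² (X(A, c) = A² + 69 = 69 + A²)
X(137, -148) - 1*(-46461) = (69 + 137²) - 1*(-46461) = (69 + 18769) + 46461 = 18838 + 46461 = 65299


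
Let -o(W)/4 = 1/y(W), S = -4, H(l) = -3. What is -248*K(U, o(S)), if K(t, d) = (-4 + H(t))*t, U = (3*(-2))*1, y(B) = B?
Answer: -10416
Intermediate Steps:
o(W) = -4/W
U = -6 (U = -6*1 = -6)
K(t, d) = -7*t (K(t, d) = (-4 - 3)*t = -7*t)
-248*K(U, o(S)) = -(-1736)*(-6) = -248*42 = -10416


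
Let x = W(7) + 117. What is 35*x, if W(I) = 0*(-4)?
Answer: 4095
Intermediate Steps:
W(I) = 0
x = 117 (x = 0 + 117 = 117)
35*x = 35*117 = 4095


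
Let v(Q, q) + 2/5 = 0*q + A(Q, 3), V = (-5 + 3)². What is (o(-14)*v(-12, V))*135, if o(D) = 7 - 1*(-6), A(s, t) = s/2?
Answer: -11232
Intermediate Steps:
A(s, t) = s/2 (A(s, t) = s*(½) = s/2)
V = 4 (V = (-2)² = 4)
v(Q, q) = -⅖ + Q/2 (v(Q, q) = -⅖ + (0*q + Q/2) = -⅖ + (0 + Q/2) = -⅖ + Q/2)
o(D) = 13 (o(D) = 7 + 6 = 13)
(o(-14)*v(-12, V))*135 = (13*(-⅖ + (½)*(-12)))*135 = (13*(-⅖ - 6))*135 = (13*(-32/5))*135 = -416/5*135 = -11232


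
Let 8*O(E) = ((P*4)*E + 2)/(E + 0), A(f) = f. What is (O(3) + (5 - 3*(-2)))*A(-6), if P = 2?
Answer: -145/2 ≈ -72.500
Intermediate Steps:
O(E) = (2 + 8*E)/(8*E) (O(E) = (((2*4)*E + 2)/(E + 0))/8 = ((8*E + 2)/E)/8 = ((2 + 8*E)/E)/8 = (2 + 8*E)/(8*E))
(O(3) + (5 - 3*(-2)))*A(-6) = ((¼ + 3)/3 + (5 - 3*(-2)))*(-6) = ((⅓)*(13/4) + (5 + 6))*(-6) = (13/12 + 11)*(-6) = (145/12)*(-6) = -145/2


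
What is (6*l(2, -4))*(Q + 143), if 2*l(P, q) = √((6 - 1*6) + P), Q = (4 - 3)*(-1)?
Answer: 426*√2 ≈ 602.46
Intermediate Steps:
Q = -1 (Q = 1*(-1) = -1)
l(P, q) = √P/2 (l(P, q) = √((6 - 1*6) + P)/2 = √((6 - 6) + P)/2 = √(0 + P)/2 = √P/2)
(6*l(2, -4))*(Q + 143) = (6*(√2/2))*(-1 + 143) = (3*√2)*142 = 426*√2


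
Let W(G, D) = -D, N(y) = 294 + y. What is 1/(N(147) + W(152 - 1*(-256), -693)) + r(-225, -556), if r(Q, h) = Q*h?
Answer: 141863401/1134 ≈ 1.2510e+5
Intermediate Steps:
1/(N(147) + W(152 - 1*(-256), -693)) + r(-225, -556) = 1/((294 + 147) - 1*(-693)) - 225*(-556) = 1/(441 + 693) + 125100 = 1/1134 + 125100 = 141863401/1134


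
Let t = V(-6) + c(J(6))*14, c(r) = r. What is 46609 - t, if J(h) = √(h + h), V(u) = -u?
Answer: 46603 - 28*√3 ≈ 46555.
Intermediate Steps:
J(h) = √2*√h (J(h) = √(2*h) = √2*√h)
t = 6 + 28*√3 (t = -1*(-6) + (√2*√6)*14 = 6 + (2*√3)*14 = 6 + 28*√3 ≈ 54.497)
46609 - t = 46609 - (6 + 28*√3) = 46609 + (-6 - 28*√3) = 46603 - 28*√3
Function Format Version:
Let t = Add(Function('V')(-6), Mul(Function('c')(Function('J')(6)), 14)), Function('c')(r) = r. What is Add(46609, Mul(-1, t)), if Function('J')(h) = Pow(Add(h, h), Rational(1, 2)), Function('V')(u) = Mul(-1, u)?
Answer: Add(46603, Mul(-28, Pow(3, Rational(1, 2)))) ≈ 46555.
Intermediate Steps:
Function('J')(h) = Mul(Pow(2, Rational(1, 2)), Pow(h, Rational(1, 2))) (Function('J')(h) = Pow(Mul(2, h), Rational(1, 2)) = Mul(Pow(2, Rational(1, 2)), Pow(h, Rational(1, 2))))
t = Add(6, Mul(28, Pow(3, Rational(1, 2)))) (t = Add(Mul(-1, -6), Mul(Mul(Pow(2, Rational(1, 2)), Pow(6, Rational(1, 2))), 14)) = Add(6, Mul(Mul(2, Pow(3, Rational(1, 2))), 14)) = Add(6, Mul(28, Pow(3, Rational(1, 2)))) ≈ 54.497)
Add(46609, Mul(-1, t)) = Add(46609, Mul(-1, Add(6, Mul(28, Pow(3, Rational(1, 2)))))) = Add(46609, Add(-6, Mul(-28, Pow(3, Rational(1, 2))))) = Add(46603, Mul(-28, Pow(3, Rational(1, 2))))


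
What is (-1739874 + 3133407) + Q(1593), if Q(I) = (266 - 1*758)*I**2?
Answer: -1247129775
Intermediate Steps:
Q(I) = -492*I**2 (Q(I) = (266 - 758)*I**2 = -492*I**2)
(-1739874 + 3133407) + Q(1593) = (-1739874 + 3133407) - 492*1593**2 = 1393533 - 492*2537649 = 1393533 - 1248523308 = -1247129775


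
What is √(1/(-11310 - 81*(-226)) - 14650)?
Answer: I*√179257456851/3498 ≈ 121.04*I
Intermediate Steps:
√(1/(-11310 - 81*(-226)) - 14650) = √(1/(-11310 + 18306) - 14650) = √(1/6996 - 14650) = √(-102491399/6996) = I*√179257456851/3498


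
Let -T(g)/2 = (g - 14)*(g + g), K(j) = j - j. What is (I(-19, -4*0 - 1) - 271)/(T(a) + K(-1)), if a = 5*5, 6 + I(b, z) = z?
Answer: 139/550 ≈ 0.25273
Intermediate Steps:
I(b, z) = -6 + z
K(j) = 0
a = 25
T(g) = -4*g*(-14 + g) (T(g) = -2*(g - 14)*(g + g) = -2*(-14 + g)*2*g = -4*g*(-14 + g))
(I(-19, -4*0 - 1) - 271)/(T(a) + K(-1)) = ((-6 + (-4*0 - 1)) - 271)/(4*25*(14 - 1*25) + 0) = ((-6 + (0 - 1)) - 271)/(4*25*(14 - 25) + 0) = ((-6 - 1) - 271)/(4*25*(-11) + 0) = (-7 - 271)/(-1100 + 0) = -278/(-1100) = -278*(-1/1100) = 139/550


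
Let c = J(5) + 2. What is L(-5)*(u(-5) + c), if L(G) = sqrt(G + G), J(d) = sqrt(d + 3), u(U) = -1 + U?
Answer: 4*I*(sqrt(5) - sqrt(10)) ≈ -3.7048*I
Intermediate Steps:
J(d) = sqrt(3 + d)
c = 2 + 2*sqrt(2) (c = sqrt(3 + 5) + 2 = sqrt(8) + 2 = 2*sqrt(2) + 2 = 2 + 2*sqrt(2) ≈ 4.8284)
L(G) = sqrt(2)*sqrt(G) (L(G) = sqrt(2*G) = sqrt(2)*sqrt(G))
L(-5)*(u(-5) + c) = (sqrt(2)*sqrt(-5))*((-1 - 5) + (2 + 2*sqrt(2))) = (sqrt(2)*(I*sqrt(5)))*(-6 + (2 + 2*sqrt(2))) = (I*sqrt(10))*(-4 + 2*sqrt(2)) = I*sqrt(10)*(-4 + 2*sqrt(2))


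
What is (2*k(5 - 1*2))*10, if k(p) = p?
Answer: 60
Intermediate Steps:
(2*k(5 - 1*2))*10 = (2*(5 - 1*2))*10 = (2*(5 - 2))*10 = (2*3)*10 = 6*10 = 60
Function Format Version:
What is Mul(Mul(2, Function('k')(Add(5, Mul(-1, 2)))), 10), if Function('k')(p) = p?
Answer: 60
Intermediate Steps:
Mul(Mul(2, Function('k')(Add(5, Mul(-1, 2)))), 10) = Mul(Mul(2, Add(5, Mul(-1, 2))), 10) = Mul(Mul(2, Add(5, -2)), 10) = Mul(Mul(2, 3), 10) = Mul(6, 10) = 60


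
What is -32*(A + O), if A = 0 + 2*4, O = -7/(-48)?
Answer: -782/3 ≈ -260.67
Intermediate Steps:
O = 7/48 (O = -7*(-1/48) = 7/48 ≈ 0.14583)
A = 8 (A = 0 + 8 = 8)
-32*(A + O) = -32*(8 + 7/48) = -32*391/48 = -782/3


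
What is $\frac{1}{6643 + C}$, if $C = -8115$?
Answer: $- \frac{1}{1472} \approx -0.00067935$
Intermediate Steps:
$\frac{1}{6643 + C} = \frac{1}{6643 - 8115} = \frac{1}{-1472} = - \frac{1}{1472}$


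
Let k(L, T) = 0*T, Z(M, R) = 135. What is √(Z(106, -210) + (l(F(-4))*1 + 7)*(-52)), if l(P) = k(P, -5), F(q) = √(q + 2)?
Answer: I*√229 ≈ 15.133*I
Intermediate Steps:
k(L, T) = 0
F(q) = √(2 + q)
l(P) = 0
√(Z(106, -210) + (l(F(-4))*1 + 7)*(-52)) = √(135 + (0*1 + 7)*(-52)) = √(135 + (0 + 7)*(-52)) = √(135 + 7*(-52)) = √(135 - 364) = √(-229) = I*√229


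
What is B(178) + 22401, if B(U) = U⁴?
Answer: 1003898257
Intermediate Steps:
B(178) + 22401 = 178⁴ + 22401 = 1003875856 + 22401 = 1003898257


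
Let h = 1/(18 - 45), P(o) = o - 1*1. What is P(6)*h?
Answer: -5/27 ≈ -0.18519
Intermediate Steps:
P(o) = -1 + o (P(o) = o - 1 = -1 + o)
h = -1/27 (h = 1/(-27) = -1/27 ≈ -0.037037)
P(6)*h = (-1 + 6)*(-1/27) = 5*(-1/27) = -5/27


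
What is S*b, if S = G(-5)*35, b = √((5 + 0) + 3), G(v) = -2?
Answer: -140*√2 ≈ -197.99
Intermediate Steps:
b = 2*√2 (b = √(5 + 3) = √8 = 2*√2 ≈ 2.8284)
S = -70 (S = -2*35 = -70)
S*b = -140*√2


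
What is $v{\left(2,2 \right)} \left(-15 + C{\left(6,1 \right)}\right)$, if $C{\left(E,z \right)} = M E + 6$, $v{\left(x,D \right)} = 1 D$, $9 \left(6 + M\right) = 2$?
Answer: $- \frac{262}{3} \approx -87.333$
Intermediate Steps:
$M = - \frac{52}{9}$ ($M = -6 + \frac{1}{9} \cdot 2 = -6 + \frac{2}{9} = - \frac{52}{9} \approx -5.7778$)
$v{\left(x,D \right)} = D$
$C{\left(E,z \right)} = 6 - \frac{52 E}{9}$ ($C{\left(E,z \right)} = - \frac{52 E}{9} + 6 = 6 - \frac{52 E}{9}$)
$v{\left(2,2 \right)} \left(-15 + C{\left(6,1 \right)}\right) = 2 \left(-15 + \left(6 - \frac{104}{3}\right)\right) = 2 \left(-15 - \frac{86}{3}\right) = 2 \left(- \frac{131}{3}\right) = - \frac{262}{3}$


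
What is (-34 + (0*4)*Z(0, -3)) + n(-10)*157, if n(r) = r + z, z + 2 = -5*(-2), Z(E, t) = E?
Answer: -348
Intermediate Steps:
z = 8 (z = -2 - 5*(-2) = -2 + 10 = 8)
n(r) = 8 + r (n(r) = r + 8 = 8 + r)
(-34 + (0*4)*Z(0, -3)) + n(-10)*157 = (-34 + (0*4)*0) + (8 - 10)*157 = (-34 + 0*0) - 2*157 = (-34 + 0) - 314 = -34 - 314 = -348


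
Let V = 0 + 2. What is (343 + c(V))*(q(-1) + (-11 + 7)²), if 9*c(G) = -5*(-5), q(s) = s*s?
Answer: 52904/9 ≈ 5878.2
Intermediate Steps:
V = 2
q(s) = s²
c(G) = 25/9 (c(G) = (-5*(-5))/9 = (⅑)*25 = 25/9)
(343 + c(V))*(q(-1) + (-11 + 7)²) = (343 + 25/9)*((-1)² + (-11 + 7)²) = 3112*(1 + (-4)²)/9 = 3112*(1 + 16)/9 = (3112/9)*17 = 52904/9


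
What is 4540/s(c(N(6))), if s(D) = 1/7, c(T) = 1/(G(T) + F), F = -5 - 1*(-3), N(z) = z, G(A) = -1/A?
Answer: 31780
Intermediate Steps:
F = -2 (F = -5 + 3 = -2)
c(T) = 1/(-2 - 1/T) (c(T) = 1/(-1/T - 2) = 1/(-2 - 1/T))
s(D) = ⅐
4540/s(c(N(6))) = 4540/(⅐) = 4540*7 = 31780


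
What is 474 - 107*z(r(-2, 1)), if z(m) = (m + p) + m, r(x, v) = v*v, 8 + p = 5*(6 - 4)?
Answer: 46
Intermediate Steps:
p = 2 (p = -8 + 5*(6 - 4) = -8 + 5*2 = -8 + 10 = 2)
r(x, v) = v**2
z(m) = 2 + 2*m (z(m) = (m + 2) + m = (2 + m) + m = 2 + 2*m)
474 - 107*z(r(-2, 1)) = 474 - 107*(2 + 2*1**2) = 474 - 107*(2 + 2*1) = 474 - 107*(2 + 2) = 474 - 107*4 = 474 - 428 = 46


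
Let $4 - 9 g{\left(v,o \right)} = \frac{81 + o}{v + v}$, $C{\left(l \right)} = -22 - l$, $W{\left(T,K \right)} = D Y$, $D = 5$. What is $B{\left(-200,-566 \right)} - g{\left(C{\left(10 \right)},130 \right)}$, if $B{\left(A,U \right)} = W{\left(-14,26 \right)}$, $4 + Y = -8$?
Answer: $- \frac{35027}{576} \approx -60.811$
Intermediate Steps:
$Y = -12$ ($Y = -4 - 8 = -12$)
$W{\left(T,K \right)} = -60$ ($W{\left(T,K \right)} = 5 \left(-12\right) = -60$)
$g{\left(v,o \right)} = \frac{4}{9} - \frac{81 + o}{18 v}$ ($g{\left(v,o \right)} = \frac{4}{9} - \frac{\left(81 + o\right) \frac{1}{v + v}}{9} = \frac{4}{9} - \frac{\left(81 + o\right) \frac{1}{2 v}}{9} = \frac{4}{9} - \frac{\frac{1}{2} \frac{1}{v} \left(81 + o\right)}{9} = \frac{4}{9} - \frac{81 + o}{18 v}$)
$B{\left(A,U \right)} = -60$
$B{\left(-200,-566 \right)} - g{\left(C{\left(10 \right)},130 \right)} = -60 - \frac{-81 - 130 + 8 \left(-22 - 10\right)}{18 \left(-22 - 10\right)} = -60 - \frac{-81 - 130 + 8 \left(-32\right)}{18 \left(-32\right)} = -60 - \frac{1}{18} \left(- \frac{1}{32}\right) \left(-81 - 130 - 256\right) = -60 - \frac{1}{18} \left(- \frac{1}{32}\right) \left(-467\right) = -60 - \frac{467}{576} = - \frac{35027}{576}$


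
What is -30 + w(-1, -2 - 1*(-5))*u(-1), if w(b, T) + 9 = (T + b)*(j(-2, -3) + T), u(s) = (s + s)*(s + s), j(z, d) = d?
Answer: -66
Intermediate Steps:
u(s) = 4*s² (u(s) = (2*s)*(2*s) = 4*s²)
w(b, T) = -9 + (-3 + T)*(T + b) (w(b, T) = -9 + (T + b)*(-3 + T) = -9 + (-3 + T)*(T + b))
-30 + w(-1, -2 - 1*(-5))*u(-1) = -30 + (-9 + (-2 - 1*(-5))² - 3*(-2 - 1*(-5)) - 3*(-1) + (-2 - 1*(-5))*(-1))*(4*(-1)²) = -30 + (-9 + (-2 + 5)² - 3*(-2 + 5) + 3 + (-2 + 5)*(-1))*(4*1) = -30 + (-9 + 3² - 3*3 + 3 + 3*(-1))*4 = -30 + (-9 + 9 - 9 + 3 - 3)*4 = -30 - 9*4 = -30 - 36 = -66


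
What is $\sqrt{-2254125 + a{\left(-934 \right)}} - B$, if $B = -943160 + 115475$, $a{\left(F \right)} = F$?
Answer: $827685 + i \sqrt{2255059} \approx 8.2769 \cdot 10^{5} + 1501.7 i$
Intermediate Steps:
$B = -827685$
$\sqrt{-2254125 + a{\left(-934 \right)}} - B = \sqrt{-2254125 - 934} - -827685 = \sqrt{-2255059} + 827685 = i \sqrt{2255059} + 827685 = 827685 + i \sqrt{2255059}$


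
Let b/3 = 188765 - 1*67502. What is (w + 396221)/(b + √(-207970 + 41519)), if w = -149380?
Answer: 89798040549/132342602972 - 246841*I*√166451/132342602972 ≈ 0.67853 - 0.00076096*I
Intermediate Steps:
b = 363789 (b = 3*(188765 - 1*67502) = 3*(188765 - 67502) = 3*121263 = 363789)
(w + 396221)/(b + √(-207970 + 41519)) = (-149380 + 396221)/(363789 + √(-207970 + 41519)) = 246841/(363789 + √(-166451)) = 246841/(363789 + I*√166451)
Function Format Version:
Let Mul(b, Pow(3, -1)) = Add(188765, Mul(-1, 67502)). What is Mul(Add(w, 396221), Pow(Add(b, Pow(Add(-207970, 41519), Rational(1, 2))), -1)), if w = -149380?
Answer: Add(Rational(89798040549, 132342602972), Mul(Rational(-246841, 132342602972), I, Pow(166451, Rational(1, 2)))) ≈ Add(0.67853, Mul(-0.00076096, I))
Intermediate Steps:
b = 363789 (b = Mul(3, Add(188765, Mul(-1, 67502))) = Mul(3, Add(188765, -67502)) = Mul(3, 121263) = 363789)
Mul(Add(w, 396221), Pow(Add(b, Pow(Add(-207970, 41519), Rational(1, 2))), -1)) = Mul(Add(-149380, 396221), Pow(Add(363789, Pow(Add(-207970, 41519), Rational(1, 2))), -1)) = Mul(246841, Pow(Add(363789, Pow(-166451, Rational(1, 2))), -1)) = Mul(246841, Pow(Add(363789, Mul(I, Pow(166451, Rational(1, 2)))), -1))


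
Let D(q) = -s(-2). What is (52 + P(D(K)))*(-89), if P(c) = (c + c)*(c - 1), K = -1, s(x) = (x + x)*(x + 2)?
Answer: -4628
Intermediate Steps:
s(x) = 2*x*(2 + x) (s(x) = (2*x)*(2 + x) = 2*x*(2 + x))
D(q) = 0 (D(q) = -2*(-2)*(2 - 2) = -2*(-2)*0 = -1*0 = 0)
P(c) = 2*c*(-1 + c) (P(c) = (2*c)*(-1 + c) = 2*c*(-1 + c))
(52 + P(D(K)))*(-89) = (52 + 2*0*(-1 + 0))*(-89) = (52 + 2*0*(-1))*(-89) = (52 + 0)*(-89) = 52*(-89) = -4628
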